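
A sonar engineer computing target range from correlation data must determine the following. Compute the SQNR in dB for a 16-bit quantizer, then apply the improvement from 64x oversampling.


Step 1 — baseline SQNR at Nyquist:
SQNR_base = 6.02*N + 1.76
          = 6.02*16 + 1.76
          = 98.08 dB

Step 2 — oversampling processing gain:
G = 10*log10(OSR) = 10*log10(64) = 18.06 dB

Step 3 — total:
SQNR_total = 98.08 + 18.06 = 116.14 dB

Base SQNR = 98.08 dB; oversampled SQNR = 116.14 dB


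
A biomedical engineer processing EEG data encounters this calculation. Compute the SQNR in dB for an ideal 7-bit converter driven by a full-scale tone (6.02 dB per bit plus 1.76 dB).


Theoretical SNR for a full-scale sinusoid:
SNR = 6.02 * N + 1.76
    = 6.02 * 7 + 1.76
    = 42.14 + 1.76
    = 43.9 dB

43.9 dB


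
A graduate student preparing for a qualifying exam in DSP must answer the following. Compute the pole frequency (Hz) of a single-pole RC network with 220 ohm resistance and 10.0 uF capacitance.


Cutoff frequency of a first-order RC filter:
fc = 1 / (2 * pi * R * C)
C = 10.0 uF = 1e-05 F
fc = 1 / (2 * pi * 220 * 1e-05)
   = 1 / 0.013823007675795
   = 72.343156 Hz

72.343156 Hz


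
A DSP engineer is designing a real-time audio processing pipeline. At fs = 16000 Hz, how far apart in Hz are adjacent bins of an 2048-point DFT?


DFT frequency resolution:
df = fs / N
   = 16000 / 2048
   = 7.8125 Hz

7.8125 Hz


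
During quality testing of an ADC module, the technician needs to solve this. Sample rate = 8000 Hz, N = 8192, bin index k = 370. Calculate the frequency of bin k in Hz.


Frequency of DFT bin k:
f_k = k * fs / N
    = 370 * 8000 / 8192
    = 2960000 / 8192
    = 361.328 Hz

361.328 Hz


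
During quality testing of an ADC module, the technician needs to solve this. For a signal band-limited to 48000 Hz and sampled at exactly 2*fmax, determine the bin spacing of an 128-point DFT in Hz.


Step 1 — Nyquist sampling rate:
fs = 2 * fmax = 2 * 48000 = 96000 Hz

Step 2 — DFT bin spacing:
df = fs / N = 96000 / 128 = 750.0 Hz

750.0 Hz


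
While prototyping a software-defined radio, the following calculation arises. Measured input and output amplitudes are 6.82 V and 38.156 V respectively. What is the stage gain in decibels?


Voltage gain in dB:
G = 20 * log10(Vout / Vin)
  = 20 * log10(38.156 / 6.82)
  = 20 * log10(5.594721)
  = 20 * 0.747778
  = 14.96 dB

14.96 dB


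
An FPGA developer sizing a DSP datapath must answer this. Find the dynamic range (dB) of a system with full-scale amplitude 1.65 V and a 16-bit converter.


Dynamic range from full-scale to LSB:
V_min = V_max / 2^bits = 1.65 / 2^16
DR = 20 * log10(V_max / V_min)
   = 20 * log10(2^16)
   = 20 * 16 * log10(2)
   = 96.33 dB

96.33 dB


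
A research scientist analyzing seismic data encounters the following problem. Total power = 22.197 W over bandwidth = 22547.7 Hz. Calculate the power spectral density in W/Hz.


Power spectral density:
PSD = P / BW
    = 22.197 / 22547.7
    = 0.00098445 W/Hz

0.00098445 W/Hz


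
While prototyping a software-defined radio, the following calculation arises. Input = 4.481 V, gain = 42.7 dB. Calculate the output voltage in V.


Output voltage from dB gain:
V_out = V_in * 10^(gain_dB / 20)
      = 4.481 * 10^(42.7 / 20)
      = 4.481 * 136.458314
      = 611.4697 V

611.4697 V


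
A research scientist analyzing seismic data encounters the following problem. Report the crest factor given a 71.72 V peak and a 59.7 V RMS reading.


Crest factor is the ratio of peak to RMS:
CF = V_peak / V_rms
   = 71.72 / 59.7
   = 1.2013

1.2013


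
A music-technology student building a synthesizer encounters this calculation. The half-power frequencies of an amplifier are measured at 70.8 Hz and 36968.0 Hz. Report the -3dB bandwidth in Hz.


Bandwidth is the difference of -3dB frequencies:
BW = f_high - f_low
   = 36968.0 - 70.8
   = 36897.2 Hz

36897.2 Hz


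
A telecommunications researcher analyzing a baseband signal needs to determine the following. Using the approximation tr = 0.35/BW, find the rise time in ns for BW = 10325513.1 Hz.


Rise time from bandwidth relationship:
tr = 0.35 / BW
   = 0.35 / 10325513.1
   = 3.38966206e-08 s
   = 33.8966 ns

33.8966 ns


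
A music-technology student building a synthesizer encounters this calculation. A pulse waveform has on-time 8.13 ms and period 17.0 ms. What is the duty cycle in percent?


Duty cycle as a percentage:
DC = (t_on / T) * 100
   = (8.13 / 17.0) * 100
   = 0.478235 * 100
   = 47.82 %

47.82 %


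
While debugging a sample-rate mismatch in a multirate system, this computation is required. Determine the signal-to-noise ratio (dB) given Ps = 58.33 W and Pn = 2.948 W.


SNR in decibels:
SNR = 10 * log10(Ps / Pn)
    = 10 * log10(58.33 / 2.948)
    = 10 * log10(19.7863)
    = 10 * 1.2964
    = 12.96 dB

12.96 dB


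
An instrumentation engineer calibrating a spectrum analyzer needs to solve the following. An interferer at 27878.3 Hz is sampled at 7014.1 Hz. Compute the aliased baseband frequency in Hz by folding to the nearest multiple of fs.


Compute the nearest integer multiple of fs to the signal:
n = round(27878.3 / 7014.1) = 4
f_alias = |27878.3 - 4 * 7014.1|
        = |27878.3 - 28056.4|
        = 178.1 Hz

178.1


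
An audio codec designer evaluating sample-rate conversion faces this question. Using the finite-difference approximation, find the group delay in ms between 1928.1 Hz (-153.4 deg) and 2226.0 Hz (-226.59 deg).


Group delay from phase difference:
tau = -d(phi)/d(omega)
d(phi) = -73.19 deg = -1.277406 rad
d(omega) = 2*pi*(2226.0 - 1928.1) = 1871.7609 rad/s
tau = -(-1.277406) / 1871.7609
    = 0.6825 ms

0.6825 ms


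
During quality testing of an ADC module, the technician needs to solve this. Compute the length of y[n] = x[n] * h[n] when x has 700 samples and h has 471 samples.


Linear convolution output length:
L = N + M - 1
  = 700 + 471 - 1
  = 1170 samples

1170


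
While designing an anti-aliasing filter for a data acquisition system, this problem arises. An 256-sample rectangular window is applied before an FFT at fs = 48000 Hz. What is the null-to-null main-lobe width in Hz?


Main lobe width for a rectangular window:
Width = 2 * fs / N
      = 2 * 48000 / 256
      = 96000 / 256
      = 375.0 Hz

375.0 Hz


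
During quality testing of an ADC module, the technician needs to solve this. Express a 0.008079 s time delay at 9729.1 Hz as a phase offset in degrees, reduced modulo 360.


Phase shift from frequency and time delay:
phi = 360 * f * t_delay
    = 360 * 9729.1 * 0.008079
    = 28296.5 degrees
    mod 360 = 216.5 degrees

216.5 degrees


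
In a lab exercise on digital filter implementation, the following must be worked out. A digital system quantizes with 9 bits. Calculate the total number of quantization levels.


Number of quantization levels = 2^N
= 2^9
= 512

512


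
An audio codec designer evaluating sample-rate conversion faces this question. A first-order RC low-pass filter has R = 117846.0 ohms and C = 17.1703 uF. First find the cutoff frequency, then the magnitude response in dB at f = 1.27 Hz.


Step 1 — cutoff frequency:
fc = 1 / (2*pi*R*C)
C = 17.1703 uF = 1.71703e-05 F
fc = 1 / (2*pi*117846.0*1.71703e-05)
   = 0.0786552 Hz

Step 2 — magnitude at f = 1.27 Hz:
|H(f)| = 1 / sqrt(1 + (f/fc)^2)
f/fc = 1.27 / 0.0786552 = 16.146421
|H| = 1 / sqrt(1 + 260.706911) = 0.0618148
|H|_dB = 20*log10(0.0618148) = -24.18 dB

fc = 0.0786552 Hz; |H(1.27 Hz)| = -24.18 dB


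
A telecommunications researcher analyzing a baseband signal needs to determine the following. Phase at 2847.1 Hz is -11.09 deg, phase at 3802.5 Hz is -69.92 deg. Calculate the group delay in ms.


Group delay from phase difference:
tau = -d(phi)/d(omega)
d(phi) = -58.83 deg = -1.026777 rad
d(omega) = 2*pi*(3802.5 - 2847.1) = 6002.9552 rad/s
tau = -(-1.026777) / 6002.9552
    = 0.171 ms

0.171 ms


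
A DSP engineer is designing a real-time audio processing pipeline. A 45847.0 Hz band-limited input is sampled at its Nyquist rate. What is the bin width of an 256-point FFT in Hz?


Step 1 — Nyquist sampling rate:
fs = 2 * fmax = 2 * 45847.0 = 91694.0 Hz

Step 2 — DFT bin spacing:
df = fs / N = 91694.0 / 256 = 358.1797 Hz

358.1797 Hz


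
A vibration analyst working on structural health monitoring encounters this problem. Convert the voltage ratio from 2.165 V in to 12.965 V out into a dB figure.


Voltage gain in dB:
G = 20 * log10(Vout / Vin)
  = 20 * log10(12.965 / 2.165)
  = 20 * log10(5.988453)
  = 20 * 0.777315
  = 15.55 dB

15.55 dB


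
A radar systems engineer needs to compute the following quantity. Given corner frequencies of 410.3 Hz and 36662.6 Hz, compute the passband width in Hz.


Bandwidth is the difference of -3dB frequencies:
BW = f_high - f_low
   = 36662.6 - 410.3
   = 36252.3 Hz

36252.3 Hz


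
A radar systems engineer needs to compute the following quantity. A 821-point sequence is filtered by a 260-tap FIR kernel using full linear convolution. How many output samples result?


Linear convolution output length:
L = N + M - 1
  = 821 + 260 - 1
  = 1080 samples

1080


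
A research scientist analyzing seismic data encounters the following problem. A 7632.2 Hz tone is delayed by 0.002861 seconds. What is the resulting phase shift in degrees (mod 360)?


Phase shift from frequency and time delay:
phi = 360 * f * t_delay
    = 360 * 7632.2 * 0.002861
    = 7860.86 degrees
    mod 360 = 300.86 degrees

300.86 degrees


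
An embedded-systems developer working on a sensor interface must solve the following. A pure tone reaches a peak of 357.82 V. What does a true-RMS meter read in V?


RMS voltage for a sinusoidal waveform:
V_rms = V_peak / sqrt(2)
      = 357.82 / 1.414214
      = 253.017 V

253.017 V


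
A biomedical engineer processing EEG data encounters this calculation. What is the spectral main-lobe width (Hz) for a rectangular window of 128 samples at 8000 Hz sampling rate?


Main lobe width for a rectangular window:
Width = 2 * fs / N
      = 2 * 8000 / 128
      = 16000 / 128
      = 125.0 Hz

125.0 Hz


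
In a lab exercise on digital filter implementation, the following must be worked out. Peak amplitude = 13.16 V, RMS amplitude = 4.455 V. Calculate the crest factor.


Crest factor is the ratio of peak to RMS:
CF = V_peak / V_rms
   = 13.16 / 4.455
   = 2.954

2.954


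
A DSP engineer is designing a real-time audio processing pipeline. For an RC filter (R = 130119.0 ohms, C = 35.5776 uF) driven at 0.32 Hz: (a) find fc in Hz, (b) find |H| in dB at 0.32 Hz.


Step 1 — cutoff frequency:
fc = 1 / (2*pi*R*C)
C = 35.5776 uF = 3.55776e-05 F
fc = 1 / (2*pi*130119.0*3.55776e-05)
   = 0.0343798 Hz

Step 2 — magnitude at f = 0.32 Hz:
|H(f)| = 1 / sqrt(1 + (f/fc)^2)
f/fc = 0.32 / 0.0343798 = 9.307791
|H| = 1 / sqrt(1 + 86.634973) = 0.1068221
|H|_dB = 20*log10(0.1068221) = -19.43 dB

fc = 0.0343798 Hz; |H(0.32 Hz)| = -19.43 dB


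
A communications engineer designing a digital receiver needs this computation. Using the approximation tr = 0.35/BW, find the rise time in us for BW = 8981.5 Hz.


Rise time from bandwidth relationship:
tr = 0.35 / BW
   = 0.35 / 8981.5
   = 3.896899182e-05 s
   = 38.969 us

38.969 us


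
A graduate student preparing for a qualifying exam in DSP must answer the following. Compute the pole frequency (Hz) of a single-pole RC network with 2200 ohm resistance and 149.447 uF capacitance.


Cutoff frequency of a first-order RC filter:
fc = 1 / (2 * pi * R * C)
C = 149.447 uF = 0.000149447 F
fc = 1 / (2 * pi * 2200 * 0.000149447)
   = 1 / 2.0658070281245
   = 0.484072 Hz

0.484072 Hz


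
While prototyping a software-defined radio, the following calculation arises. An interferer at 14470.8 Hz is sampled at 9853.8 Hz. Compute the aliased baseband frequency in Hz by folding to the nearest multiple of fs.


Compute the nearest integer multiple of fs to the signal:
n = round(14470.8 / 9853.8) = 1
f_alias = |14470.8 - 1 * 9853.8|
        = |14470.8 - 9853.8|
        = 4617.0 Hz

4617.0


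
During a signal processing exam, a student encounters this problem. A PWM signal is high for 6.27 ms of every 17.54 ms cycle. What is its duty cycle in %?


Duty cycle as a percentage:
DC = (t_on / T) * 100
   = (6.27 / 17.54) * 100
   = 0.357469 * 100
   = 35.75 %

35.75 %


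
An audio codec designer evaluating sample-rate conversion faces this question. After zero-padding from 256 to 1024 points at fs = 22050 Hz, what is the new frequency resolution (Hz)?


Frequency resolution after zero-padding:
N_padded = 256 * 4 = 1024
df = fs / N_padded
   = 22050 / 1024
   = 21.5332 Hz

21.5332 Hz


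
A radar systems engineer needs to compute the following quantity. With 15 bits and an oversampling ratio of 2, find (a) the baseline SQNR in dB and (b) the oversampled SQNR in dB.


Step 1 — baseline SQNR at Nyquist:
SQNR_base = 6.02*N + 1.76
          = 6.02*15 + 1.76
          = 92.06 dB

Step 2 — oversampling processing gain:
G = 10*log10(OSR) = 10*log10(2) = 3.01 dB

Step 3 — total:
SQNR_total = 92.06 + 3.01 = 95.07 dB

Base SQNR = 92.06 dB; oversampled SQNR = 95.07 dB


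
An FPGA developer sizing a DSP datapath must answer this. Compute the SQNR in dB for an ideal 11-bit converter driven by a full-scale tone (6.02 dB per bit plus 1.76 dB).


Theoretical SNR for a full-scale sinusoid:
SNR = 6.02 * N + 1.76
    = 6.02 * 11 + 1.76
    = 66.22 + 1.76
    = 67.98 dB

67.98 dB


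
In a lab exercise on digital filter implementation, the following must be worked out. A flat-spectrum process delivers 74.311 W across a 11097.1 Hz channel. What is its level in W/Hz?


Power spectral density:
PSD = P / BW
    = 74.311 / 11097.1
    = 0.00669643 W/Hz

0.00669643 W/Hz


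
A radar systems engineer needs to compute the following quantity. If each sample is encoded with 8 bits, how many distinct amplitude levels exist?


Number of quantization levels = 2^N
= 2^8
= 256

256


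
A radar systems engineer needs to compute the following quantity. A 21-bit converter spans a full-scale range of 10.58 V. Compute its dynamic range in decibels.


Dynamic range from full-scale to LSB:
V_min = V_max / 2^bits = 10.58 / 2^21
DR = 20 * log10(V_max / V_min)
   = 20 * log10(2^21)
   = 20 * 21 * log10(2)
   = 126.43 dB

126.43 dB


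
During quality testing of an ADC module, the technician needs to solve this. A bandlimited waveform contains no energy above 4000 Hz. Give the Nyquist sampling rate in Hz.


The Nyquist rate is twice the maximum frequency component.
fs_min = 2 * fmax
      = 2 * 4000
      = 8000 Hz

8000


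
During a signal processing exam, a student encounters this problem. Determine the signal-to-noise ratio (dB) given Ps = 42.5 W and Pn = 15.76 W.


SNR in decibels:
SNR = 10 * log10(Ps / Pn)
    = 10 * log10(42.5 / 15.76)
    = 10 * log10(2.6967)
    = 10 * 0.4308
    = 4.31 dB

4.31 dB


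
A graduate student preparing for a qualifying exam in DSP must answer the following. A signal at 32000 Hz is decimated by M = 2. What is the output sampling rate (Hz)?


Decimation reduces the sample rate:
fs_out = fs_in / M
       = 32000 / 2
       = 16000.0 Hz

16000.0 Hz


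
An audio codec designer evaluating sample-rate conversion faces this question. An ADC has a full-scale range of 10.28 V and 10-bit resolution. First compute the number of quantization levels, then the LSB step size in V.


Step 1 — number of quantization levels:
L = 2^N = 2^10 = 1024

Step 2 — LSB step size:
delta = Vfs / L
      = 10.28 / 1024
      = 0.01003906 V

Levels = 1024; step size = 0.01003906 V


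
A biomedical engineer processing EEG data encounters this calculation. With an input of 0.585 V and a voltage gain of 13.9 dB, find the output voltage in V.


Output voltage from dB gain:
V_out = V_in * 10^(gain_dB / 20)
      = 0.585 * 10^(13.9 / 20)
      = 0.585 * 4.954502
      = 2.8984 V

2.8984 V


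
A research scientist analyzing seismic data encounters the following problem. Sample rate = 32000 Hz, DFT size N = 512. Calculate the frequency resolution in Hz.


DFT frequency resolution:
df = fs / N
   = 32000 / 512
   = 62.5 Hz

62.5 Hz


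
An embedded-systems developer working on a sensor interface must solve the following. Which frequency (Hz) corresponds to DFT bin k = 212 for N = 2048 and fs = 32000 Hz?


Frequency of DFT bin k:
f_k = k * fs / N
    = 212 * 32000 / 2048
    = 6784000 / 2048
    = 3312.5 Hz

3312.5 Hz


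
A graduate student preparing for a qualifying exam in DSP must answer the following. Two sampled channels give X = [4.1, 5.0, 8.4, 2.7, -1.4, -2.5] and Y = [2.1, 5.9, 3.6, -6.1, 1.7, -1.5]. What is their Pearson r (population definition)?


Pearson correlation coefficient (population):
r = cov(X,Y) / (std(X) * std(Y))
Mean X = 2.7167, Mean Y = 0.95
Cov(X,Y) = 6.294167
Std(X) = 3.732478, Std(Y) = 3.853894
r = 0.4376

0.4376


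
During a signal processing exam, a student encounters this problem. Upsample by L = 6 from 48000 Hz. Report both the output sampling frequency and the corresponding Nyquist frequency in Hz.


Step 1 — output sample rate after interpolation by L:
fs_out = L * fs_in = 6 * 48000 = 288000 Hz

Step 2 — Nyquist frequency of the output stream:
f_Nyq = fs_out / 2 = 288000 / 2 = 144000.0 Hz

fs_out = 288000 Hz; f_Nyquist = 144000.0 Hz


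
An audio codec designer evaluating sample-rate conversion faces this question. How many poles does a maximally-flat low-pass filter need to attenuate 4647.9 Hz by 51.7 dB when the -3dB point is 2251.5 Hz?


Butterworth filter order formula:
n = log10(10^(A/10) - 1) / (2 * log10(f_stop/f_pass))
10^(51.7/10) - 1 = 147909.8388
f_stop/f_pass = 4647.9 / 2251.5 = 2.0644
n = 8.212 -> ceil = 9

9


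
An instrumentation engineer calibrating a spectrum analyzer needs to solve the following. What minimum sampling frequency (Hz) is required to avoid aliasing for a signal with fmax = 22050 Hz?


The Nyquist rate is twice the maximum frequency component.
fs_min = 2 * fmax
      = 2 * 22050
      = 44100 Hz

44100


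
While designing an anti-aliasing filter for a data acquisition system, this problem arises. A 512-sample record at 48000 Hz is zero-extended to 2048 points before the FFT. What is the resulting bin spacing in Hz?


Frequency resolution after zero-padding:
N_padded = 512 * 4 = 2048
df = fs / N_padded
   = 48000 / 2048
   = 23.4375 Hz

23.4375 Hz


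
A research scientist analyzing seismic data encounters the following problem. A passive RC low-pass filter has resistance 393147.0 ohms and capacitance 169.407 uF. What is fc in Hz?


Cutoff frequency of a first-order RC filter:
fc = 1 / (2 * pi * R * C)
C = 169.407 uF = 0.000169407 F
fc = 1 / (2 * pi * 393147.0 * 0.000169407)
   = 1 / 418.4717894093
   = 0.00239 Hz

0.00239 Hz


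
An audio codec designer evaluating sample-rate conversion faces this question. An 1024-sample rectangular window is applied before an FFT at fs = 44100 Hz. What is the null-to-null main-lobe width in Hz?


Main lobe width for a rectangular window:
Width = 2 * fs / N
      = 2 * 44100 / 1024
      = 88200 / 1024
      = 86.133 Hz

86.133 Hz


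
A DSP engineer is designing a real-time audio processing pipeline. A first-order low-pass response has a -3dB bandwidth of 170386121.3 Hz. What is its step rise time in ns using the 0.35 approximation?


Rise time from bandwidth relationship:
tr = 0.35 / BW
   = 0.35 / 170386121.3
   = 2.054157917e-09 s
   = 2.0542 ns

2.0542 ns


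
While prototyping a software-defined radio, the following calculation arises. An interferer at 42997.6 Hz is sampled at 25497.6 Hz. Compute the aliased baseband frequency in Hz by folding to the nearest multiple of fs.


Compute the nearest integer multiple of fs to the signal:
n = round(42997.6 / 25497.6) = 2
f_alias = |42997.6 - 2 * 25497.6|
        = |42997.6 - 50995.2|
        = 7997.6 Hz

7997.6


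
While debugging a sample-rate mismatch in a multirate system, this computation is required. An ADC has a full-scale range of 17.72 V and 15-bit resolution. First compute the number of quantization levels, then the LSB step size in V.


Step 1 — number of quantization levels:
L = 2^N = 2^15 = 32768

Step 2 — LSB step size:
delta = Vfs / L
      = 17.72 / 32768
      = 0.00054077 V

Levels = 32768; step size = 0.00054077 V


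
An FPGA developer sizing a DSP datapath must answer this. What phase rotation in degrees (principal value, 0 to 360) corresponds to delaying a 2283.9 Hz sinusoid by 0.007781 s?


Phase shift from frequency and time delay:
phi = 360 * f * t_delay
    = 360 * 2283.9 * 0.007781
    = 6397.57 degrees
    mod 360 = 277.57 degrees

277.57 degrees


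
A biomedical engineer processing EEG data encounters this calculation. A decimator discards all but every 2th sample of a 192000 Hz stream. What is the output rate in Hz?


Decimation reduces the sample rate:
fs_out = fs_in / M
       = 192000 / 2
       = 96000.0 Hz

96000.0 Hz


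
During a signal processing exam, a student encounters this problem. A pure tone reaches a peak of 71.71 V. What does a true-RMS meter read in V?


RMS voltage for a sinusoidal waveform:
V_rms = V_peak / sqrt(2)
      = 71.71 / 1.414214
      = 50.707 V

50.707 V


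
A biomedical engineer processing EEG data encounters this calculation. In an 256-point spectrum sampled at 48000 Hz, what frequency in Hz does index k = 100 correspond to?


Frequency of DFT bin k:
f_k = k * fs / N
    = 100 * 48000 / 256
    = 4800000 / 256
    = 18750.0 Hz

18750.0 Hz


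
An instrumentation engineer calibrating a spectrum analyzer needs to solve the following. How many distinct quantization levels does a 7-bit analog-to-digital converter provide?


Number of quantization levels = 2^N
= 2^7
= 128

128


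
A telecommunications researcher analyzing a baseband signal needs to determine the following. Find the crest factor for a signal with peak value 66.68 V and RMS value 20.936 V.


Crest factor is the ratio of peak to RMS:
CF = V_peak / V_rms
   = 66.68 / 20.936
   = 3.1849

3.1849


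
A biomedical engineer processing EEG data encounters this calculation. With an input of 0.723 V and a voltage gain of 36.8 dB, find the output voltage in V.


Output voltage from dB gain:
V_out = V_in * 10^(gain_dB / 20)
      = 0.723 * 10^(36.8 / 20)
      = 0.723 * 69.183097
      = 50.0194 V

50.0194 V


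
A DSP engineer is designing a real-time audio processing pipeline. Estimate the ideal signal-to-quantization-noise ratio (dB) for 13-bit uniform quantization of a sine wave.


Theoretical SNR for a full-scale sinusoid:
SNR = 6.02 * N + 1.76
    = 6.02 * 13 + 1.76
    = 78.26 + 1.76
    = 80.02 dB

80.02 dB


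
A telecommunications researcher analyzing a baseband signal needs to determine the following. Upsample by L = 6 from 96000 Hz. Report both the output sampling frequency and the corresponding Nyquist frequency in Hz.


Step 1 — output sample rate after interpolation by L:
fs_out = L * fs_in = 6 * 96000 = 576000 Hz

Step 2 — Nyquist frequency of the output stream:
f_Nyq = fs_out / 2 = 576000 / 2 = 288000.0 Hz

fs_out = 576000 Hz; f_Nyquist = 288000.0 Hz


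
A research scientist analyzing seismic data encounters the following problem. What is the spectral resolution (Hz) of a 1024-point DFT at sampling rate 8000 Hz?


DFT frequency resolution:
df = fs / N
   = 8000 / 1024
   = 7.8125 Hz

7.8125 Hz


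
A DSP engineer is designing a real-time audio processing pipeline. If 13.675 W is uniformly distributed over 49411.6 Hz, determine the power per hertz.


Power spectral density:
PSD = P / BW
    = 13.675 / 49411.6
    = 0.00027676 W/Hz

0.00027676 W/Hz


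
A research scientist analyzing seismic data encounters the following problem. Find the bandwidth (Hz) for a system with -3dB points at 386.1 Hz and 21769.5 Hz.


Bandwidth is the difference of -3dB frequencies:
BW = f_high - f_low
   = 21769.5 - 386.1
   = 21383.4 Hz

21383.4 Hz


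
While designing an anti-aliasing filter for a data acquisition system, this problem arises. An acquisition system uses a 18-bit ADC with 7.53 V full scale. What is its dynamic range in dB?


Dynamic range from full-scale to LSB:
V_min = V_max / 2^bits = 7.53 / 2^18
DR = 20 * log10(V_max / V_min)
   = 20 * log10(2^18)
   = 20 * 18 * log10(2)
   = 108.37 dB

108.37 dB


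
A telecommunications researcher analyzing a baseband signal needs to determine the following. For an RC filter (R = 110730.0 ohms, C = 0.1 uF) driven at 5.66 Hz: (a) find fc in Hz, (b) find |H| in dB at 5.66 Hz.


Step 1 — cutoff frequency:
fc = 1 / (2*pi*R*C)
C = 0.1 uF = 1e-07 F
fc = 1 / (2*pi*110730.0*1e-07)
   = 14.3732 Hz

Step 2 — magnitude at f = 5.66 Hz:
|H(f)| = 1 / sqrt(1 + (f/fc)^2)
f/fc = 5.66 / 14.3732 = 0.393788
|H| = 1 / sqrt(1 + 0.155069) = 0.9304564
|H|_dB = 20*log10(0.9304564) = -0.63 dB

fc = 14.3732 Hz; |H(5.66 Hz)| = -0.63 dB


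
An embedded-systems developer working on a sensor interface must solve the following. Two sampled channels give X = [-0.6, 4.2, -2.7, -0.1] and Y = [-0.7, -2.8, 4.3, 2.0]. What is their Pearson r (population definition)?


Pearson correlation coefficient (population):
r = cov(X,Y) / (std(X) * std(Y))
Mean X = 0.2, Mean Y = 0.7
Cov(X,Y) = -5.9275
Std(X) = 2.50699, Std(Y) = 2.686075
r = -0.8802

-0.8802


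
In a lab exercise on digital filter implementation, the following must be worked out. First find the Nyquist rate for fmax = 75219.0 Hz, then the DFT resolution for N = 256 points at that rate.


Step 1 — Nyquist sampling rate:
fs = 2 * fmax = 2 * 75219.0 = 150438.0 Hz

Step 2 — DFT bin spacing:
df = fs / N = 150438.0 / 256 = 587.6484 Hz

587.6484 Hz


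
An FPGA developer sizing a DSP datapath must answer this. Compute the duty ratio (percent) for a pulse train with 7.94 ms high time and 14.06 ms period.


Duty cycle as a percentage:
DC = (t_on / T) * 100
   = (7.94 / 14.06) * 100
   = 0.564723 * 100
   = 56.47 %

56.47 %


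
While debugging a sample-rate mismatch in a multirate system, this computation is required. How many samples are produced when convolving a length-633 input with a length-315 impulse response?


Linear convolution output length:
L = N + M - 1
  = 633 + 315 - 1
  = 947 samples

947


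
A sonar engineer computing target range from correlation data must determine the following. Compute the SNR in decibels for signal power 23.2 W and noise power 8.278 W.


SNR in decibels:
SNR = 10 * log10(Ps / Pn)
    = 10 * log10(23.2 / 8.278)
    = 10 * log10(2.8026)
    = 10 * 0.4476
    = 4.48 dB

4.48 dB


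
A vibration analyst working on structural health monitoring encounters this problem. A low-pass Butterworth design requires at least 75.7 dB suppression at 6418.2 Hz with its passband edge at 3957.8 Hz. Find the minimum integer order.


Butterworth filter order formula:
n = log10(10^(A/10) - 1) / (2 * log10(f_stop/f_pass))
10^(75.7/10) - 1 = 37153521.9097
f_stop/f_pass = 6418.2 / 3957.8 = 1.6217
n = 18.0273 -> ceil = 19

19


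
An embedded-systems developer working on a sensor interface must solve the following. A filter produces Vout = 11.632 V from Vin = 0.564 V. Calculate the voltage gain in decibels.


Voltage gain in dB:
G = 20 * log10(Vout / Vin)
  = 20 * log10(11.632 / 0.564)
  = 20 * log10(20.624113)
  = 20 * 1.314375
  = 26.29 dB

26.29 dB


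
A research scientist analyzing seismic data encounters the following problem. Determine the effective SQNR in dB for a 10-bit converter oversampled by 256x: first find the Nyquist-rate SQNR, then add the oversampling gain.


Step 1 — baseline SQNR at Nyquist:
SQNR_base = 6.02*N + 1.76
          = 6.02*10 + 1.76
          = 61.96 dB

Step 2 — oversampling processing gain:
G = 10*log10(OSR) = 10*log10(256) = 24.08 dB

Step 3 — total:
SQNR_total = 61.96 + 24.08 = 86.04 dB

Base SQNR = 61.96 dB; oversampled SQNR = 86.04 dB


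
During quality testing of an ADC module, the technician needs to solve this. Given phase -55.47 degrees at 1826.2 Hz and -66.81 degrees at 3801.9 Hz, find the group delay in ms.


Group delay from phase difference:
tau = -d(phi)/d(omega)
d(phi) = -11.34 deg = -0.19792 rad
d(omega) = 2*pi*(3801.9 - 1826.2) = 12413.6892 rad/s
tau = -(-0.19792) / 12413.6892
    = 0.0159 ms

0.0159 ms


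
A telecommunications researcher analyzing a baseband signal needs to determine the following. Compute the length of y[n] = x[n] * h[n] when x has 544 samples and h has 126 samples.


Linear convolution output length:
L = N + M - 1
  = 544 + 126 - 1
  = 669 samples

669


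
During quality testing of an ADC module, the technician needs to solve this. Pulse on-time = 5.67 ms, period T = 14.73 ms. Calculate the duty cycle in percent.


Duty cycle as a percentage:
DC = (t_on / T) * 100
   = (5.67 / 14.73) * 100
   = 0.384929 * 100
   = 38.49 %

38.49 %


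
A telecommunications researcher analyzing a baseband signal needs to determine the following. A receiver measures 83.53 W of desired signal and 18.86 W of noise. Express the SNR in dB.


SNR in decibels:
SNR = 10 * log10(Ps / Pn)
    = 10 * log10(83.53 / 18.86)
    = 10 * log10(4.429)
    = 10 * 0.6463
    = 6.46 dB

6.46 dB


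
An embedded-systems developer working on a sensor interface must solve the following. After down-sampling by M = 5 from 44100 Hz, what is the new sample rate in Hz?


Decimation reduces the sample rate:
fs_out = fs_in / M
       = 44100 / 5
       = 8820.0 Hz

8820.0 Hz


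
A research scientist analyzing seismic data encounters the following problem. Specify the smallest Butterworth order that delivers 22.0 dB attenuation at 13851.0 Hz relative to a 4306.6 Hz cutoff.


Butterworth filter order formula:
n = log10(10^(A/10) - 1) / (2 * log10(f_stop/f_pass))
10^(22.0/10) - 1 = 157.4893
f_stop/f_pass = 13851.0 / 4306.6 = 3.2162
n = 2.1654 -> ceil = 3

3


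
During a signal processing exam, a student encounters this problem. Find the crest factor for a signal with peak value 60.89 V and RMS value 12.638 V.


Crest factor is the ratio of peak to RMS:
CF = V_peak / V_rms
   = 60.89 / 12.638
   = 4.818

4.818


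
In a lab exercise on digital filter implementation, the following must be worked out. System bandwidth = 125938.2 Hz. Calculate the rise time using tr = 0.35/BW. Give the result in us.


Rise time from bandwidth relationship:
tr = 0.35 / BW
   = 0.35 / 125938.2
   = 2.77914088e-06 s
   = 2.7791 us

2.7791 us


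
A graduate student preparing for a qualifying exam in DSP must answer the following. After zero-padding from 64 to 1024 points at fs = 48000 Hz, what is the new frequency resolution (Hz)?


Frequency resolution after zero-padding:
N_padded = 64 * 16 = 1024
df = fs / N_padded
   = 48000 / 1024
   = 46.875 Hz

46.875 Hz


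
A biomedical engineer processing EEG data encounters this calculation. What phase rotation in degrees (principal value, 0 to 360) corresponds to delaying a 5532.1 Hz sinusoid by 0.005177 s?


Phase shift from frequency and time delay:
phi = 360 * f * t_delay
    = 360 * 5532.1 * 0.005177
    = 10310.29 degrees
    mod 360 = 230.29 degrees

230.29 degrees


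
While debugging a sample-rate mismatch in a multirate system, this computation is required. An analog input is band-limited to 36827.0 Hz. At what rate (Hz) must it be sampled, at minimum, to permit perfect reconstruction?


The Nyquist rate is twice the maximum frequency component.
fs_min = 2 * fmax
      = 2 * 36827.0
      = 73654.0 Hz

73654.0


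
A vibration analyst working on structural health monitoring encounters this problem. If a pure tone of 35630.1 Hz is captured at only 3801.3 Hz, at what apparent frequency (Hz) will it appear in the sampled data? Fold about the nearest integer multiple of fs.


Compute the nearest integer multiple of fs to the signal:
n = round(35630.1 / 3801.3) = 9
f_alias = |35630.1 - 9 * 3801.3|
        = |35630.1 - 34211.7|
        = 1418.4 Hz

1418.4


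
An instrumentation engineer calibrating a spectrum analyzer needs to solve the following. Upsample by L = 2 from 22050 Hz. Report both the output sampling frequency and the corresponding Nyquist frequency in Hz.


Step 1 — output sample rate after interpolation by L:
fs_out = L * fs_in = 2 * 22050 = 44100 Hz

Step 2 — Nyquist frequency of the output stream:
f_Nyq = fs_out / 2 = 44100 / 2 = 22050.0 Hz

fs_out = 44100 Hz; f_Nyquist = 22050.0 Hz


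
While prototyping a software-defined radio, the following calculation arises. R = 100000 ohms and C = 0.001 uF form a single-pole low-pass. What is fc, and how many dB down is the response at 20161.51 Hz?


Step 1 — cutoff frequency:
fc = 1 / (2*pi*R*C)
C = 0.001 uF = 1e-09 F
fc = 1 / (2*pi*100000*1e-09)
   = 1591.549 Hz

Step 2 — magnitude at f = 20161.51 Hz:
|H(f)| = 1 / sqrt(1 + (f/fc)^2)
f/fc = 20161.51 / 1591.549 = 12.667854
|H| = 1 / sqrt(1 + 160.474525) = 0.0786952
|H|_dB = 20*log10(0.0786952) = -22.08 dB

fc = 1591.549 Hz; |H(20161.51 Hz)| = -22.08 dB


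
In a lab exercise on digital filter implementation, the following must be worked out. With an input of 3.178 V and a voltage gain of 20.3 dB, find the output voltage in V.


Output voltage from dB gain:
V_out = V_in * 10^(gain_dB / 20)
      = 3.178 * 10^(20.3 / 20)
      = 3.178 * 10.351422
      = 32.8968 V

32.8968 V


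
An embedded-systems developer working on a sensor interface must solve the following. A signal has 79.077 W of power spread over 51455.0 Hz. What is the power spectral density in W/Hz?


Power spectral density:
PSD = P / BW
    = 79.077 / 51455.0
    = 0.00153682 W/Hz

0.00153682 W/Hz


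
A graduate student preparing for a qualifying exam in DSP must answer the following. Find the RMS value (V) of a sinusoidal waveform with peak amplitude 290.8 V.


RMS voltage for a sinusoidal waveform:
V_rms = V_peak / sqrt(2)
      = 290.8 / 1.414214
      = 205.627 V

205.627 V


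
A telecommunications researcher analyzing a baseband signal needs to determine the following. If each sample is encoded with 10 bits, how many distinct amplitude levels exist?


Number of quantization levels = 2^N
= 2^10
= 1024

1024


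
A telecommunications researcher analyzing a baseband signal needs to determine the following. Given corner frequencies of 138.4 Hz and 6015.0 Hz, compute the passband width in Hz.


Bandwidth is the difference of -3dB frequencies:
BW = f_high - f_low
   = 6015.0 - 138.4
   = 5876.6 Hz

5876.6 Hz


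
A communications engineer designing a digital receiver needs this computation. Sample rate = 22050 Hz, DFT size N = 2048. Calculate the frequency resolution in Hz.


DFT frequency resolution:
df = fs / N
   = 22050 / 2048
   = 10.7666 Hz

10.7666 Hz


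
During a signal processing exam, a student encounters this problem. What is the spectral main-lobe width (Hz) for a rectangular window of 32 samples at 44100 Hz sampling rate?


Main lobe width for a rectangular window:
Width = 2 * fs / N
      = 2 * 44100 / 32
      = 88200 / 32
      = 2756.25 Hz

2756.25 Hz


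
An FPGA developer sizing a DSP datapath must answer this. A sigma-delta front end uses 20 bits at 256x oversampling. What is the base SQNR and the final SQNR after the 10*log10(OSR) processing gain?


Step 1 — baseline SQNR at Nyquist:
SQNR_base = 6.02*N + 1.76
          = 6.02*20 + 1.76
          = 122.16 dB

Step 2 — oversampling processing gain:
G = 10*log10(OSR) = 10*log10(256) = 24.08 dB

Step 3 — total:
SQNR_total = 122.16 + 24.08 = 146.24 dB

Base SQNR = 122.16 dB; oversampled SQNR = 146.24 dB


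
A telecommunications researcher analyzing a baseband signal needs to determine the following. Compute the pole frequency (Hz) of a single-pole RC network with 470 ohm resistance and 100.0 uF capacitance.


Cutoff frequency of a first-order RC filter:
fc = 1 / (2 * pi * R * C)
C = 100.0 uF = 0.0001 F
fc = 1 / (2 * pi * 470 * 0.0001)
   = 1 / 0.29530970943744
   = 3.386275 Hz

3.386275 Hz


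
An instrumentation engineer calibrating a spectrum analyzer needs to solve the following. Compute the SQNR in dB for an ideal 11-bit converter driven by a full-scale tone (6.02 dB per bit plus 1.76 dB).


Theoretical SNR for a full-scale sinusoid:
SNR = 6.02 * N + 1.76
    = 6.02 * 11 + 1.76
    = 66.22 + 1.76
    = 67.98 dB

67.98 dB


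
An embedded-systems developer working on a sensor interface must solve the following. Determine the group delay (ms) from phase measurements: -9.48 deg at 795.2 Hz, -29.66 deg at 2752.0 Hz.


Group delay from phase difference:
tau = -d(phi)/d(omega)
d(phi) = -20.18 deg = -0.352207 rad
d(omega) = 2*pi*(2752.0 - 795.2) = 12294.937 rad/s
tau = -(-0.352207) / 12294.937
    = 0.0286 ms

0.0286 ms


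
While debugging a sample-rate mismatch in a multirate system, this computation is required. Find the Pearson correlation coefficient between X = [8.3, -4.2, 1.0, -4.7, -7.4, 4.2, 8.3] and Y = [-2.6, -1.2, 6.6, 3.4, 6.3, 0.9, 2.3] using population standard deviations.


Pearson correlation coefficient (population):
r = cov(X,Y) / (std(X) * std(Y))
Mean X = 0.7857, Mean Y = 2.2429
Cov(X,Y) = -8.857959
Std(X) = 5.935229, Std(Y) = 3.249113
r = -0.4593

-0.4593


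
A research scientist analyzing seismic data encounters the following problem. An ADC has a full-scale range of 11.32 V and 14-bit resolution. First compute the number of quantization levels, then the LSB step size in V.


Step 1 — number of quantization levels:
L = 2^N = 2^14 = 16384

Step 2 — LSB step size:
delta = Vfs / L
      = 11.32 / 16384
      = 0.00069092 V

Levels = 16384; step size = 0.00069092 V


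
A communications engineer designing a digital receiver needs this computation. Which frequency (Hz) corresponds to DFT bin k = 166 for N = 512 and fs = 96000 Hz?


Frequency of DFT bin k:
f_k = k * fs / N
    = 166 * 96000 / 512
    = 15936000 / 512
    = 31125.0 Hz

31125.0 Hz


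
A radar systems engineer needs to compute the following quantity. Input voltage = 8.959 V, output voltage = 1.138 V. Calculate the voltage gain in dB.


Voltage gain in dB:
G = 20 * log10(Vout / Vin)
  = 20 * log10(1.138 / 8.959)
  = 20 * log10(0.127023)
  = 20 * -0.896117
  = -17.92 dB

-17.92 dB


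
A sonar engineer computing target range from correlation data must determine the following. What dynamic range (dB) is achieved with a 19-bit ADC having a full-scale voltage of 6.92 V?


Dynamic range from full-scale to LSB:
V_min = V_max / 2^bits = 6.92 / 2^19
DR = 20 * log10(V_max / V_min)
   = 20 * log10(2^19)
   = 20 * 19 * log10(2)
   = 114.39 dB

114.39 dB


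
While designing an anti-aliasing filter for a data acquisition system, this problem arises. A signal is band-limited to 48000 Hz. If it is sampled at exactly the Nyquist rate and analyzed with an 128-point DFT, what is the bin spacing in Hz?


Step 1 — Nyquist sampling rate:
fs = 2 * fmax = 2 * 48000 = 96000 Hz

Step 2 — DFT bin spacing:
df = fs / N = 96000 / 128 = 750.0 Hz

750.0 Hz


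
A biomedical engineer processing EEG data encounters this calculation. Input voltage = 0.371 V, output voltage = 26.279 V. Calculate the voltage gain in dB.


Voltage gain in dB:
G = 20 * log10(Vout / Vin)
  = 20 * log10(26.279 / 0.371)
  = 20 * log10(70.832884)
  = 20 * 1.850235
  = 37.0 dB

37.0 dB


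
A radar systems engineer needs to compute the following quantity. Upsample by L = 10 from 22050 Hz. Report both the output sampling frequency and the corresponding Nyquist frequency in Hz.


Step 1 — output sample rate after interpolation by L:
fs_out = L * fs_in = 10 * 22050 = 220500 Hz

Step 2 — Nyquist frequency of the output stream:
f_Nyq = fs_out / 2 = 220500 / 2 = 110250.0 Hz

fs_out = 220500 Hz; f_Nyquist = 110250.0 Hz


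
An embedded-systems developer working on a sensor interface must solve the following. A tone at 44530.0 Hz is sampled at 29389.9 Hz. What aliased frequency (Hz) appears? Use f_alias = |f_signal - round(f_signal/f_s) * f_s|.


Compute the nearest integer multiple of fs to the signal:
n = round(44530.0 / 29389.9) = 2
f_alias = |44530.0 - 2 * 29389.9|
        = |44530.0 - 58779.8|
        = 14249.8 Hz

14249.8
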